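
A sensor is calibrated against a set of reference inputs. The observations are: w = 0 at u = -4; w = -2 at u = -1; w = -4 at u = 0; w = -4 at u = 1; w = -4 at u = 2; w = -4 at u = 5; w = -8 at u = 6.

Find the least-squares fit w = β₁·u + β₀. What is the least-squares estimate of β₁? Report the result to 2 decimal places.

Sums needed: Σu·u = 83, Σu = 9, Σ1 = 7.
Right-hand side: Σu·w = -78, Σw = -26.
Normal equations: [[83, 9]; [9, 7]]·[β₁, β₀]ᵀ = [-78, -26]ᵀ.
det = 83·7 − 9² = 500.
β₁ = ((-78)·7 − 9·(-26))/500 = -78/125; β₀ = (83·(-26) − 9·(-78))/500 = -364/125.

β₁ = -0.62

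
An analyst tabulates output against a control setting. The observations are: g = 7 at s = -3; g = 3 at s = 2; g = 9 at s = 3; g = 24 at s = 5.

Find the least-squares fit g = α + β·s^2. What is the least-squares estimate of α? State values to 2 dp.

The normal system XᵀX·[α, β]ᵀ = Xᵀg is [[4, 47]; [47, 803]]·[α, β]ᵀ = [43, 756]ᵀ.
Δ = 4·803 − 47² = 1003.
α = (43·803 − 47·756)/1003 = -1; β = (4·756 − 47·43)/1003 = 1.

α = -1.00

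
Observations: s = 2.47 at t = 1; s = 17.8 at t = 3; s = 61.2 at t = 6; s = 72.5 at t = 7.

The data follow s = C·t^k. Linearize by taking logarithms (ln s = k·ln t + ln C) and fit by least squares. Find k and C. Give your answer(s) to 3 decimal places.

Let Y = ln s. Fitting Y = k·ln t + ln C by least squares:
AᵀA = [[8.2039, 4.8363]; [4.8363, 4]], rhs = [18.8702, 12.1812]ᵀ  (here Σln t = 4.8363, Σ(ln t)² = 8.2039, Σln s = 12.1812, Σln t·ln s = 18.8702).
Slope k = (n·Σln t·ln s − Σln t·Σln s)/(n·Σ(ln t)² − (Σln t)²) = (4·18.8702 − 4.8363·12.1812)/9.4260 = 1.75781; ln C = (Σln s − k·Σln t)/n = 0.91998, so C = exp(0.91998) = 2.50923.

k = 1.758, C = 2.509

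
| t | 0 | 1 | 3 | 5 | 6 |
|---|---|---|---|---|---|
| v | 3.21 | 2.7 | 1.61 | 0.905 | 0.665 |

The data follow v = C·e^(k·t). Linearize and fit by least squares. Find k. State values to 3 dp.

Linearized form: ln v = k·t + ln C. From the 5 transformed points,
Σt = 15.0000, Σ(t)² = 71.0000, Σln v = 2.1280, Σt·ln v = -0.5250.
Normal system: [[71.0000, 15.0000]; [15.0000, 5]]·[k, ln C]ᵀ = [-0.5250, 2.1280]ᵀ.
Solving (det = 130.0000): k = -0.26573, ln C = 1.22277.

k = -0.266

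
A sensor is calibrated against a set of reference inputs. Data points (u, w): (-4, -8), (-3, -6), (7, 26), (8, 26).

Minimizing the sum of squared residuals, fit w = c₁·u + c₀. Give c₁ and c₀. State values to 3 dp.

With design matrix X, XᵀX = [[138, 8]; [8, 4]] and Xᵀw = [440, 38]ᵀ.
Eliminating c₀: 4·(row 1) − 8·(row 2) gives 488·c₁ = 4·440 − 8·38 = 1456, so c₁ = 182/61.
Then c₀ = (38 − 8·(182/61))/4 = 431/122.

c₁ = 2.984, c₀ = 3.533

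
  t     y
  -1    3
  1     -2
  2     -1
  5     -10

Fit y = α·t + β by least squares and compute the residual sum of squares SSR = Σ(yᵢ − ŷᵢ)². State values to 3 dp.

Entries of MᵀM: Σt·t = 31, Σt = 7, Σ1 = 4.
For Mᵀy: Σt·y = -57, Σy = -10.
Normal equations: [[31, 7]; [7, 4]]·[α, β]ᵀ = [-57, -10]ᵀ.
Δ = 31·4 − 7² = 75.
α = ((-57)·4 − 7·(-10))/75 = -158/75; β = (31·(-10) − 7·(-57))/75 = 89/75.
Residuals: -22/75, -27/25, 152/75, -49/75; SSR = 434/75.

SSR = 5.787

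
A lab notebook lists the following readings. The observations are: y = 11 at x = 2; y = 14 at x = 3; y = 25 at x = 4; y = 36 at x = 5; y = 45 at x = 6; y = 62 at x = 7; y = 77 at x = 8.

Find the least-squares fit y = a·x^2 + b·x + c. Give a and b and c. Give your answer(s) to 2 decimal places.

a = 1.02, b = 0.98, c = 4.00

With design matrix A, AᵀA = [[8771, 1295, 203]; [1295, 203, 35]; [203, 35, 7]] and Aᵀy = [11056, 1664, 270]ᵀ.
Row-reducing yields a = 43/42, b = 41/42, c = 4.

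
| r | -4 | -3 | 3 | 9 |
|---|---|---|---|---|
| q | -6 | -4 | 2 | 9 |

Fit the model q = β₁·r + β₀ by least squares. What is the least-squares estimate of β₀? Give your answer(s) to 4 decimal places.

Compute the Gram sums: Σr·r = 115, Σr = 5, Σ1 = 4.
And Σr·q = 123, Σq = 1.
det = 115·4 − 5² = 435.
β₁ = (123·4 − 5·1)/435 = 487/435; β₀ = (115·1 − 5·123)/435 = -100/87.

β₀ = -1.1494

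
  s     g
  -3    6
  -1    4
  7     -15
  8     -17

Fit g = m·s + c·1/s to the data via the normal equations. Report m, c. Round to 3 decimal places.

m = -2.083, c = -1.686

Setting ∂/∂m … = 0 gives: 123·m + 4·c = -263;  4·m + (32377/28224)·c = -575/56.
(Σs·s = 123, Σs·1/s = 4, Σ1/s·1/s = 32377/28224, Σs·g = -263, Σ1/s·g = -575/56.)
det = 123·(32377/28224) − 4² = 1176929/9408.
m = ((-263)·(32377/28224) − 4·(-575/56))/(1176929/9408) = -7355951/3530787; c = (123·(-575/56) − 4·(-263))/(1176929/9408) = -1984584/1176929.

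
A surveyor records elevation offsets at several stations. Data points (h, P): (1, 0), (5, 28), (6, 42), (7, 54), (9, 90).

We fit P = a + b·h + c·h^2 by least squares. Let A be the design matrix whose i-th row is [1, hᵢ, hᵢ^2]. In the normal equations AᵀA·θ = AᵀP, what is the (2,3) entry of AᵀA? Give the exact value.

Row 2 ↔ basis h, column 3 ↔ basis h^2, so (AᵀA)_{2,3} = Σᵢ (h)·(h^2) = (1)·(1) + (5)·(25) + (6)·(36) + (7)·(49) + (9)·(81) = 1414.

1414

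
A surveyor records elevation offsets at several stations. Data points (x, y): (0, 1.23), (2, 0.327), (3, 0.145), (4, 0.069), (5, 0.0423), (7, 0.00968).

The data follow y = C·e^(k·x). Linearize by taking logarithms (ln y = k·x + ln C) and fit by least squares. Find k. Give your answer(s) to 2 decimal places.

k = -0.69

With ln yᵢ as the transformed response and xᵢ as the regressor:
Σx = 21.0000, Σ(x)² = 103.0000, Σln y = -13.3161, Σx·ln y = -67.0019.
Normal system: [[103.0000, 21.0000]; [21.0000, 6]]·[k, ln C]ᵀ = [-67.0019, -13.3161]ᵀ.
Δ = 103.0000·6 − (21.0000)² = 177.0000; k = (-67.0019·6 − 21.0000·-13.3161)/177.0000 = -0.69137, ln C = (103.0000·-13.3161 − 21.0000·-67.0019)/177.0000 = 0.20046.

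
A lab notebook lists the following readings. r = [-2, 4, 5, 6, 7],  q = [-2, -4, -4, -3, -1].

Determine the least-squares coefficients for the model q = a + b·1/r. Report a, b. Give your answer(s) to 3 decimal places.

Entries of MᵀM: Σ1 = 5, Σ1/r = 109/420, Σ1/r·1/r = 70681/176400.
And Σq = -14, Σ1/r·q = -101/70.
det = 5·(70681/176400) − (109/420)² = 85381/44100.
a = ((-14)·(70681/176400) − (109/420)·(-101/70))/(85381/44100) = -230870/85381; b = (5·(-101/70) − (109/420)·(-14))/(85381/44100) = -157920/85381.

a = -2.704, b = -1.850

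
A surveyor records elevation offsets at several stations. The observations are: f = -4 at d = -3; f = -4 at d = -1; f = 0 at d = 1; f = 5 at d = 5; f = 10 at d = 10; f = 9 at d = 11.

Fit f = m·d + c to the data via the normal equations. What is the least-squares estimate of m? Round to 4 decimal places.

Sums needed: Σd·d = 257, Σd = 23, Σ1 = 6.
Right-hand side: Σd·f = 240, Σf = 16.
XᵀX·[m, c]ᵀ = Xᵀf becomes [[257, 23]; [23, 6]]·[m, c]ᵀ = [240, 16]ᵀ.
Δ = 257·6 − 23² = 1013.
m = (240·6 − 23·16)/1013 = 1072/1013; c = (257·16 − 23·240)/1013 = -1408/1013.

m = 1.0582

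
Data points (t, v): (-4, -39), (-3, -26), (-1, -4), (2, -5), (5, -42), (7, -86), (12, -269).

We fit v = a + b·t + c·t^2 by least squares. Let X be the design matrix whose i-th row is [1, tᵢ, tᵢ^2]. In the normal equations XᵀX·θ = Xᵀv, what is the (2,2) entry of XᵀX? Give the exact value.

Row 2 ↔ basis t, column 2 ↔ basis t, so (XᵀX)_{2,2} = Σᵢ (t)·(t) = (-4)·(-4) + (-3)·(-3) + (-1)·(-1) + (2)·(2) + (5)·(5) + (7)·(7) + (12)·(12) = 248.

248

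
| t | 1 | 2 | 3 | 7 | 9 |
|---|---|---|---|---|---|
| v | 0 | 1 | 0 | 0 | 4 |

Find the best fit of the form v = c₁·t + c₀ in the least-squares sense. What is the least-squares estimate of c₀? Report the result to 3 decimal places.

c₀ = -0.492

The normal equations are: 144·c₁ + 22·c₀ = 38;  22·c₁ + 5·c₀ = 5.
(Σt·t = 144, Σt = 22, Σ1 = 5, Σt·v = 38, Σv = 5.)
Determinant 144·5 − 22² = 236.
c₁ = (38·5 − 22·5)/236 = 20/59; c₀ = (144·5 − 22·38)/236 = -29/59.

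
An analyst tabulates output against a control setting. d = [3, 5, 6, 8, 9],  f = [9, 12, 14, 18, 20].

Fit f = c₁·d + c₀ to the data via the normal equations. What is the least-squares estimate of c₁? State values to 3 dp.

Setting ∂/∂c₁ … = 0 gives: 215·c₁ + 31·c₀ = 495;  31·c₁ + 5·c₀ = 73.
Eliminating c₀: 5·(row 1) − 31·(row 2) gives 114·c₁ = 5·495 − 31·73 = 212, so c₁ = 106/57.
Then c₀ = (73 − 31·(106/57))/5 = 175/57.

c₁ = 1.860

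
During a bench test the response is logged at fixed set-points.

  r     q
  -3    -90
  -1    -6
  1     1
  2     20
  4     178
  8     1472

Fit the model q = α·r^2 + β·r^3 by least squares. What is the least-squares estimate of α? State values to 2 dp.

From the data, Σr^2·r^2 = 4451, Σr^2·r^3 = 33581, Σr^3·r^3 = 267035.
Moment sums: Σr^2·q = 96321, Σr^3·q = 767653.
So XᵀX·[α, β]ᵀ = Xᵀq: [[4451, 33581]; [33581, 267035]]·[α, β]ᵀ = [96321, 767653]ᵀ.
Δ = 4451·267035 − 33581² = 60889224.
α = (96321·267035 − 33581·767653)/60889224 = -28738579/30444612; β = (4451·767653 − 33581·96321)/60889224 = 91134001/30444612.

α = -0.94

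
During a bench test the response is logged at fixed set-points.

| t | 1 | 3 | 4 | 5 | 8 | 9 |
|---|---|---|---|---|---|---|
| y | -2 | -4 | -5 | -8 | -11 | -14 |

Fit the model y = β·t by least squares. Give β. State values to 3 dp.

From the data, Σt·t = 196.
Right-hand side: Σt·y = -288.
β = (-288)/196 = -1.46939.

β = -1.469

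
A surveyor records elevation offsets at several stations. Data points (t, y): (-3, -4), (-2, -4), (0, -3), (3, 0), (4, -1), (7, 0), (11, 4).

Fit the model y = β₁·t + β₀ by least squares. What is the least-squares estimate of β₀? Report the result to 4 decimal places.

From the data, Σt·t = 208, Σt = 20, Σ1 = 7.
Moment sums: Σt·y = 60, Σy = -8.
det = 208·7 − 20² = 1056.
β₁ = (60·7 − 20·(-8))/1056 = 145/264; β₀ = (208·(-8) − 20·60)/1056 = -179/66.

β₀ = -2.7121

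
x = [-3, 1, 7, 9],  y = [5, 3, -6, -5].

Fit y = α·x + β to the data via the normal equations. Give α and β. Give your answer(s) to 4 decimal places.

From the data, Σx·x = 140, Σx = 14, Σ1 = 4.
For Aᵀy: Σx·y = -99, Σy = -3.
AᵀA·[α, β]ᵀ = Aᵀy becomes [[140, 14]; [14, 4]]·[α, β]ᵀ = [-99, -3]ᵀ.
Determinant 140·4 − 14² = 364.
α = ((-99)·4 − 14·(-3))/364 = -177/182; β = (140·(-3) − 14·(-99))/364 = 69/26.

α = -0.9725, β = 2.6538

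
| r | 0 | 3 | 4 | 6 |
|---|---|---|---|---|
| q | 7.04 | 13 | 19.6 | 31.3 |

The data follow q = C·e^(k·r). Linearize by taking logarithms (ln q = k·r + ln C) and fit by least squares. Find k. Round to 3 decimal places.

k = 0.252

Linearized form: ln q = k·r + ln C. From the 4 transformed points,
Σr = 13.0000, Σ(r)² = 61.0000, Σln q = 10.9357, Σr·ln q = 40.2587.
Normal system: [[61.0000, 13.0000]; [13.0000, 4]]·[k, ln C]ᵀ = [40.2587, 10.9357]ᵀ.
Slope k = (n·Σr·ln q − Σr·Σln q)/(n·Σ(r)² − (Σr)²) = (4·40.2587 − 13.0000·10.9357)/75.0000 = 0.25161; ln C = (Σln q − k·Σr)/n = 1.91620.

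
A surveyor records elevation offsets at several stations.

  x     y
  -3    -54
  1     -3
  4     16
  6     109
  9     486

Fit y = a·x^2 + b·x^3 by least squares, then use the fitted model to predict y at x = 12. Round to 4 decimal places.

ŷ = 1295.0334

Entries of AᵀA: Σx^2·x^2 = 8195, Σx^2·x^3 = 67607, Σx^3·x^3 = 582923.
Moment sums: Σx^2·y = 43057, Σx^3·y = 380317.
AᵀA·[a, b]ᵀ = Aᵀy becomes [[8195, 67607]; [67607, 582923]]·[a, b]ᵀ = [43057, 380317]ᵀ.
det = 8195·582923 − 67607² = 206347536.
a = (43057·582923 − 67607·380317)/206347536 = -12774496/4298907; b = (8195·380317 − 67607·43057)/206347536 = 4286317/4298907.
At x = 12: ŷ = (-12774496/4298907)·(144) + (4286317/4298907)·(1728) = 1855742784/1432969.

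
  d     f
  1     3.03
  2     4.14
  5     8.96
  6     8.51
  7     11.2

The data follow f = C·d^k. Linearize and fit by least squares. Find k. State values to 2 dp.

With ln fᵢ as the transformed response and ln dᵢ as the regressor:
AᵀA = [[10.0677, 6.0403]; [6.0403, 5]], rhs = [13.0516, 9.2792]ᵀ  (here Σln d = 6.0403, Σ(ln d)² = 10.0677, Σln f = 9.2792, Σln d·ln f = 13.0516).
Δ = 10.0677·5 − (6.0403)² = 13.8539; k = (13.0516·5 − 6.0403·9.2792)/13.8539 = 0.66476, ln C = (10.0677·9.2792 − 6.0403·13.0516)/13.8539 = 1.05278.

k = 0.66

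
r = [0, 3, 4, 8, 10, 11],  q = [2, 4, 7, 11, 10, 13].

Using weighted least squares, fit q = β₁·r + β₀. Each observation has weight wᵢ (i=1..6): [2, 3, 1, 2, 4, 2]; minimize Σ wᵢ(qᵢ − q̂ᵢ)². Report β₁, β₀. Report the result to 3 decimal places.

Setting ∂/∂β₁ … = 0 gives: 813·β₁ + 91·β₀ = 926;  91·β₁ + 14·β₀ = 111.
(Σwᵢ·r·r = 813, Σwᵢ·r = 91, Σwᵢ·1 = 14, Σwᵢ·r·q = 926, Σwᵢ·q = 111.)
Eliminating β₀: 14·(row 1) − 91·(row 2) gives 3101·β₁ = 14·926 − 91·111 = 2863, so β₁ = 409/443.
Then β₀ = (111 − 91·(409/443))/14 = 5977/3101.

β₁ = 0.923, β₀ = 1.927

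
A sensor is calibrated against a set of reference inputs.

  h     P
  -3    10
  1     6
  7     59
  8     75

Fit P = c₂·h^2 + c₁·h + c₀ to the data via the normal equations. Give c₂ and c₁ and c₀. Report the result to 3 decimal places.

The normal system AᵀA·[c₂, c₁, c₀]ᵀ = AᵀP is [[6579, 829, 123]; [829, 123, 13]; [123, 13, 4]]·[c₂, c₁, c₀]ᵀ = [7787, 989, 150]ᵀ.
Row-reducing yields c₂ = 1208/1223, c₁ = 1174/1223, c₀ = 4901/1223.

c₂ = 0.988, c₁ = 0.960, c₀ = 4.007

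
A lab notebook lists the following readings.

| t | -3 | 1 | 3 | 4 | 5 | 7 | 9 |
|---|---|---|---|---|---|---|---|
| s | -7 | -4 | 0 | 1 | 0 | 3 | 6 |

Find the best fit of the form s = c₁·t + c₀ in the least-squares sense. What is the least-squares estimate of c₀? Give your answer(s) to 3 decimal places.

Entries of AᵀA: Σt·t = 190, Σt = 26, Σ1 = 7.
Moment sums: Σt·s = 96, Σs = -1.
So AᵀA·[c₁, c₀]ᵀ = Aᵀs: [[190, 26]; [26, 7]]·[c₁, c₀]ᵀ = [96, -1]ᵀ.
Determinant 190·7 − 26² = 654.
c₁ = (96·7 − 26·(-1))/654 = 349/327; c₀ = (190·(-1) − 26·96)/654 = -1343/327.

c₀ = -4.107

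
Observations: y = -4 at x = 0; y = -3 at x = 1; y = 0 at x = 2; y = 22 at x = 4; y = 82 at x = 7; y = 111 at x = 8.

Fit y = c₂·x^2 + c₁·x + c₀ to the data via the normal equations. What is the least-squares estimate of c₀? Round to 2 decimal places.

c₀ = -3.89

Setting ∂/∂c₂ … = 0 gives: 6770·c₂ + 928·c₁ + 134·c₀ = 11471;  928·c₂ + 134·c₁ + 22·c₀ = 1547;  134·c₂ + 22·c₁ + 6·c₀ = 208.
(Σx^2·x^2 = 6770, Σx^2·x = 928, Σx^2 = 134, Σx·x = 134, Σx = 22, Σ1 = 6, Σx^2·y = 11471, Σx·y = 1547, Σy = 208.)
Row-reducing yields c₂ = 6463/3234, c₁ = -26779/16170, c₀ = -10492/2695.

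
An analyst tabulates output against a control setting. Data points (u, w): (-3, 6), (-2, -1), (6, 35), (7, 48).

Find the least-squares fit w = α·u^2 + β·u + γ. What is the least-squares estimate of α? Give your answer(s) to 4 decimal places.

α = 1.1111

Forming AᵀA = [[3794, 524, 98]; [524, 98, 8]; [98, 8, 4]] and Aᵀw = [3662, 530, 88]ᵀ gives AᵀA·[α, β, γ]ᵀ = Aᵀw.
Row-reducing yields α = 10/9, β = -47/369, γ = -611/123.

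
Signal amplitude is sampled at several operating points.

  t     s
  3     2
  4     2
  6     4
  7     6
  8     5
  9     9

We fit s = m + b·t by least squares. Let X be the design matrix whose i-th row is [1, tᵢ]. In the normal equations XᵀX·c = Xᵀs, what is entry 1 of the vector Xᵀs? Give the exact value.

Entry 1 ↔ basis 1, so (Xᵀs)_{1} = Σᵢ sᵢ = (1)·(2) + (1)·(2) + (1)·(4) + (1)·(6) + (1)·(5) + (1)·(9) = 28.

28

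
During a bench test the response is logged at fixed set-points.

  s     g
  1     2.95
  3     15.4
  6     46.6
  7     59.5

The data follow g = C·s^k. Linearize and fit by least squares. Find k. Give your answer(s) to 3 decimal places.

k = 1.544

With ln gᵢ as the transformed response and ln sᵢ as the regressor:
Σln s = 4.8363, Σ(ln s)² = 8.2039, Σln g = 11.7437, Σln s·ln g = 17.8382.
Normal system: [[8.2039, 4.8363]; [4.8363, 4]]·[k, ln C]ᵀ = [17.8382, 11.7437]ᵀ.
Solving (det = 9.4260): k = 1.54430, ln C = 1.06877.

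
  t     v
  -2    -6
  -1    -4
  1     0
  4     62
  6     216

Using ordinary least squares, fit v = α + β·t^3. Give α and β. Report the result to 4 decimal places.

α = -0.9142, β = 1.0021

AᵀA·[α, β]ᵀ = Aᵀv reads: 5·α + 272·β = 268;  272·α + 50818·β = 50676.
(Σ1 = 5, Σt^3 = 272, Σt^3·t^3 = 50818, Σv = 268, Σt^3·v = 50676.)
Δ = 5·50818 − 272² = 180106.
α = (268·50818 − 272·50676)/180106 = -82324/90053; β = (5·50676 − 272·268)/180106 = 90242/90053.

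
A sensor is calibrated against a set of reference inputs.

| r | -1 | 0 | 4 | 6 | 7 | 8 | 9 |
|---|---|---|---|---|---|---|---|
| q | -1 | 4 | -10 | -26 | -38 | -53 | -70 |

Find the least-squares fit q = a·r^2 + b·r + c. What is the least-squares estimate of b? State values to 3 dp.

b = 1.485

Sums needed: Σr^2·r^2 = 14611, Σr^2·r = 1863, Σr^2 = 247, Σr·r = 247, Σr = 33, Σ1 = 7.
Moment sums: Σr^2·q = -12021, Σr·q = -1515, Σq = -194.
Solving the 3×3 system (Gaussian elimination) gives a = -37627/35706, b = 88343/59510, c = 220612/89265.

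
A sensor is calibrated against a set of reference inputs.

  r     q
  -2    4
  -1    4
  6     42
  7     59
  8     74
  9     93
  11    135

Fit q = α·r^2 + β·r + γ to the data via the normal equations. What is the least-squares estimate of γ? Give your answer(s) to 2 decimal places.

γ = 2.26

Entries of MᵀM: Σr^2·r^2 = 29012, Σr^2·r = 3122, Σr^2 = 356, Σr·r = 356, Σr = 38, Σ1 = 7.
And Σr^2·q = 33027, Σr·q = 3567, Σq = 411.
Normal equations: [[29012, 3122, 356]; [3122, 356, 38]; [356, 38, 7]]·[α, β, γ]ᵀ = [33027, 3567, 411]ᵀ.
Inverting the 3×3 Gram matrix, [α, β, γ]ᵀ = [264059/254534, 173275/254534, 287430/127267]ᵀ.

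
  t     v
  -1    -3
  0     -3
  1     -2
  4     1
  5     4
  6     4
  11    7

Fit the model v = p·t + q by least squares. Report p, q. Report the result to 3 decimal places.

Normal-equation sums: Σt·t = 200, Σt = 26, Σ1 = 7.
And Σt·v = 126, Σv = 8.
Normal equations: [[200, 26]; [26, 7]]·[p, q]ᵀ = [126, 8]ᵀ.
Determinant 200·7 − 26² = 724.
p = (126·7 − 26·8)/724 = 337/362; q = (200·8 − 26·126)/724 = -419/181.

p = 0.931, q = -2.315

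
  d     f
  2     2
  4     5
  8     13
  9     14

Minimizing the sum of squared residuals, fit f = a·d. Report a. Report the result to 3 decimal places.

Normal-equation sums: Σd·d = 165.
And Σd·f = 254.
Normal equations: [[165]]·[a]ᵀ = [254]ᵀ.
a = 254/165 = 1.53939.

a = 1.539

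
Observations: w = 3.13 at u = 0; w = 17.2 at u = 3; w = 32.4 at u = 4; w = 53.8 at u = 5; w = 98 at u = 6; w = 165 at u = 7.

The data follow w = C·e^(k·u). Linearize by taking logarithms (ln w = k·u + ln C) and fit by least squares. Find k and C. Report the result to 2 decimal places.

Taking logs, ln w = k·u + ln C, so regress ln w on u.
XᵀX = [[135.0000, 25.0000]; [25.0000, 6]], rhs = [105.6252, 21.1403]ᵀ  (here Σu = 25.0000, Σ(u)² = 135.0000, Σln w = 21.1403, Σu·ln w = 105.6252).
Δ = 135.0000·6 − (25.0000)² = 185.0000; k = (105.6252·6 − 25.0000·21.1403)/185.0000 = 0.56889, ln C = (135.0000·21.1403 − 25.0000·105.6252)/185.0000 = 1.15303, so C = exp(1.15303) = 3.16777.

k = 0.57, C = 3.17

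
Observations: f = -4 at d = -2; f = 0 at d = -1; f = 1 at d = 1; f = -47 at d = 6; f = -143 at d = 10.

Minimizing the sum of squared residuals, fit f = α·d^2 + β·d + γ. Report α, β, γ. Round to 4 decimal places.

Entries of MᵀM: Σd^2·d^2 = 11314, Σd^2·d = 1208, Σd^2 = 142, Σd·d = 142, Σd = 14, Σ1 = 5.
For Mᵀf: Σd^2·f = -16007, Σd·f = -1703, Σf = -193.
So MᵀM·[α, β, γ]ᵀ = Mᵀf: [[11314, 1208, 142]; [1208, 142, 14]; [142, 14, 5]]·[α, β, γ]ᵀ = [-16007, -1703, -193]ᵀ.
Inverting the 3×3 Gram matrix, [α, β, γ]ᵀ = [-349703/229398, 162463/229398, 103651/38233]ᵀ.

α = -1.5244, β = 0.7082, γ = 2.7110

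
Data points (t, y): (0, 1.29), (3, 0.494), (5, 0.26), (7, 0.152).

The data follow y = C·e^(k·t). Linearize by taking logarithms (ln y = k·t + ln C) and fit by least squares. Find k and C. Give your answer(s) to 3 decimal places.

k = -0.308, C = 1.263

With ln yᵢ as the transformed response and tᵢ as the regressor:
AᵀA = [[83.0000, 15.0000]; [15.0000, 4]], rhs = [-22.0382, -3.6815]ᵀ  (here Σt = 15.0000, Σ(t)² = 83.0000, Σln y = -3.6815, Σt·ln y = -22.0382).
Solving (det = 107.0000): k = -0.30775, ln C = 0.23370, so C = exp(0.23370) = 1.26326.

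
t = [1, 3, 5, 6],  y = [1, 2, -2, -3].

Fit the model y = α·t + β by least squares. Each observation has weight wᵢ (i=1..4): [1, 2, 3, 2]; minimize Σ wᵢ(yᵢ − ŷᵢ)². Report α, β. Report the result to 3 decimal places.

α = -1.081, β = 3.721

The normal equations are: 166·α + 34·β = -53;  34·α + 8·β = -7.
(Σwᵢ·t·t = 166, Σwᵢ·t = 34, Σwᵢ·1 = 8, Σwᵢ·t·y = -53, Σwᵢ·y = -7.)
det = 166·8 − 34² = 172.
α = ((-53)·8 − 34·(-7))/172 = -93/86; β = (166·(-7) − 34·(-53))/172 = 160/43.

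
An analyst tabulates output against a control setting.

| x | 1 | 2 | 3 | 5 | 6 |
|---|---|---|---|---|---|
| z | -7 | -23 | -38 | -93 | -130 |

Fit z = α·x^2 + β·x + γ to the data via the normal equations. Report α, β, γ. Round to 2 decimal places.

α = -2.91, β = -3.90, γ = -1.23

Sums needed: Σx^2·x^2 = 2019, Σx^2·x = 377, Σx^2 = 75, Σx·x = 75, Σx = 17, Σ1 = 5.
Moment sums: Σx^2·z = -7446, Σx·z = -1412, Σz = -291.
AᵀA·[α, β, γ]ᵀ = Aᵀz becomes [[2019, 377, 75]; [377, 75, 17]; [75, 17, 5]]·[α, β, γ]ᵀ = [-7446, -1412, -291]ᵀ.
Solving the 3×3 system (Gaussian elimination) gives α = -1795/616, β = -2403/616, γ = -27/22.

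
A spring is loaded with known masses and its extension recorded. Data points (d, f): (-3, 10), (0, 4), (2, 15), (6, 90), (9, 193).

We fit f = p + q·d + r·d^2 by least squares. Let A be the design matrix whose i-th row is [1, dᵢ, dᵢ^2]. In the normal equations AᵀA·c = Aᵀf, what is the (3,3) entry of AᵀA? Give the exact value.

Row 3 ↔ basis d^2, column 3 ↔ basis d^2, so (AᵀA)_{3,3} = Σᵢ (d^2)·(d^2) = (9)·(9) + (0)·(0) + (4)·(4) + (36)·(36) + (81)·(81) = 7954.

7954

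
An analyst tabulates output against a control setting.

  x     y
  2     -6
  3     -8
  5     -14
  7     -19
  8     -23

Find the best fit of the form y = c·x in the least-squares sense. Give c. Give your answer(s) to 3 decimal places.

Entries of AᵀA: Σx·x = 151.
For Aᵀy: Σx·y = -423.
c = (-423)/151 = -2.80132.

c = -2.801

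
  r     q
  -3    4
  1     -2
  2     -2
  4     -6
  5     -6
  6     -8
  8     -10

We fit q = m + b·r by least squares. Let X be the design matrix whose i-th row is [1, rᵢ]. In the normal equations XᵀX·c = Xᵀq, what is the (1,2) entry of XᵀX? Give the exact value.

Row 1 ↔ basis 1, column 2 ↔ basis r, so (XᵀX)_{1,2} = Σᵢ r = (1)·(-3) + (1)·(1) + (1)·(2) + (1)·(4) + (1)·(5) + (1)·(6) + (1)·(8) = 23.

23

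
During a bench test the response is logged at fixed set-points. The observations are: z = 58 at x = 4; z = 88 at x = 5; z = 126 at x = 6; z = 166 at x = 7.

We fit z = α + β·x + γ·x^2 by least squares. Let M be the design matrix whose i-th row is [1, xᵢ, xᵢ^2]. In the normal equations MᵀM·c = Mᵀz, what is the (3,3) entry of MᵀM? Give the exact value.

Row 3 ↔ basis x^2, column 3 ↔ basis x^2, so (MᵀM)_{3,3} = Σᵢ (x^2)·(x^2) = (16)·(16) + (25)·(25) + (36)·(36) + (49)·(49) = 4578.

4578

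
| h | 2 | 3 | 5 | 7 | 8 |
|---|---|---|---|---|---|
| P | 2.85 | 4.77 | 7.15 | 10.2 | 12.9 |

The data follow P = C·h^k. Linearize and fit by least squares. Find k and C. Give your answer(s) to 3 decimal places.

k = 1.031, C = 1.434

Taking logs, ln P = k·ln h + ln C, so regress ln P on ln h.
Sums: Σln h = 7.4265, Σ(ln h)² = 12.3883, Σln P = 9.4564, Σln h·ln P = 15.4451.
Normal system: [[12.3883, 7.4265]; [7.4265, 5]]·[k, ln C]ᵀ = [15.4451, 9.4564]ᵀ.
Δ = 12.3883·5 − (7.4265)² = 6.7880; k = (15.4451·5 − 7.4265·9.4564)/6.7880 = 1.03078, ln C = (12.3883·9.4564 − 7.4265·15.4451)/6.7880 = 0.36025, so C = exp(0.36025) = 1.43369.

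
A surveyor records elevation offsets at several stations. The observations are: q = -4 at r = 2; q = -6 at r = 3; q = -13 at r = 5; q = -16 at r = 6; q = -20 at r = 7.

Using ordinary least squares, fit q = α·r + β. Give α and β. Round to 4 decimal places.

α = -3.2326, β = 3.0698

Sums needed: Σr·r = 123, Σr = 23, Σ1 = 5.
And Σr·q = -327, Σq = -59.
So XᵀX·[α, β]ᵀ = Xᵀq: [[123, 23]; [23, 5]]·[α, β]ᵀ = [-327, -59]ᵀ.
Eliminating β: 5·(row 1) − 23·(row 2) gives 86·α = 5·(-327) − 23·(-59) = -278, so α = -139/43.
Then β = ((-59) − 23·(-139/43))/5 = 132/43.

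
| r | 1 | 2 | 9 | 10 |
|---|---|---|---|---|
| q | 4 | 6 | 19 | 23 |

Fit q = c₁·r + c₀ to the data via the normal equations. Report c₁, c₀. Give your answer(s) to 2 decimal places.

c₁ = 2.02, c₀ = 1.92

Forming MᵀM = [[186, 22]; [22, 4]] and Mᵀq = [417, 52]ᵀ gives MᵀM·[c₁, c₀]ᵀ = Mᵀq.
Eliminating c₀: 4·(row 1) − 22·(row 2) gives 260·c₁ = 4·417 − 22·52 = 524, so c₁ = 131/65.
Then c₀ = (52 − 22·(131/65))/4 = 249/130.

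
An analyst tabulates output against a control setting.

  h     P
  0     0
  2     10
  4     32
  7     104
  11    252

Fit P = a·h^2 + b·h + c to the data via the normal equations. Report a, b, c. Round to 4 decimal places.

AᵀA·[a, b, c]ᵀ = AᵀP reads: 17314·a + 1746·b + 190·c = 36140;  1746·a + 190·b + 24·c = 3648;  190·a + 24·b + 5·c = 398.
(Σh^2·h^2 = 17314, Σh^2·h = 1746, Σh^2 = 190, Σh·h = 190, Σh = 24, Σ1 = 5, Σh^2·P = 36140, Σh·P = 3648, ΣP = 398.)
Inverting the 3×3 Gram matrix, [a, b, c]ᵀ = [38387/18586, 3747/18586, 1377/9293]ᵀ.

a = 2.0654, b = 0.2016, c = 0.1482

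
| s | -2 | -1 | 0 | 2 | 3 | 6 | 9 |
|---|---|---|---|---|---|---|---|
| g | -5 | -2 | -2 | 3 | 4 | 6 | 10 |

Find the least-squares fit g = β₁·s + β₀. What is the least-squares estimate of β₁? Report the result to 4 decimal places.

β₁ = 1.3018

Forming MᵀM = [[135, 17]; [17, 7]] and Mᵀg = [156, 14]ᵀ gives MᵀM·[β₁, β₀]ᵀ = Mᵀg.
det = 135·7 − 17² = 656.
β₁ = (156·7 − 17·14)/656 = 427/328; β₀ = (135·14 − 17·156)/656 = -381/328.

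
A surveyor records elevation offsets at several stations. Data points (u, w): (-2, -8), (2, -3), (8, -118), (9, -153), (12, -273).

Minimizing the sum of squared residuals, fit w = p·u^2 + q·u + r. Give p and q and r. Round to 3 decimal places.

p = -1.986, q = 0.830, r = 2.133

From the data, Σu^2·u^2 = 31425, Σu^2·u = 2969, Σu^2 = 297, Σu·u = 297, Σu = 29, Σ1 = 5.
For Mᵀw: Σu^2·w = -59301, Σu·w = -5587, Σw = -555.
So MᵀM·[p, q, r]ᵀ = Mᵀw: [[31425, 2969, 297]; [2969, 297, 29]; [297, 29, 5]]·[p, q, r]ᵀ = [-59301, -5587, -555]ᵀ.
Inverting the 3×3 Gram matrix, [p, q, r]ᵀ = [-275215/138602, 57525/69301, 295659/138602]ᵀ.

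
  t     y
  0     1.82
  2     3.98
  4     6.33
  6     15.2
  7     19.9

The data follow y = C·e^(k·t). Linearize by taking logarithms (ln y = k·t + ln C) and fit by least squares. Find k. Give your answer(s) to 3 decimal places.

k = 0.340

Linearized form: ln y = k·t + ln C. From the 5 transformed points,
AᵀA = [[105.0000, 19.0000]; [19.0000, 5]], rhs = [47.4066, 9.5374]ᵀ  (here Σt = 19.0000, Σ(t)² = 105.0000, Σln y = 9.5374, Σt·ln y = 47.4066).
Slope k = (n·Σt·ln y − Σt·Σln y)/(n·Σ(t)² − (Σt)²) = (5·47.4066 − 19.0000·9.5374)/164.0000 = 0.34038; ln C = (Σln y − k·Σt)/n = 0.61406.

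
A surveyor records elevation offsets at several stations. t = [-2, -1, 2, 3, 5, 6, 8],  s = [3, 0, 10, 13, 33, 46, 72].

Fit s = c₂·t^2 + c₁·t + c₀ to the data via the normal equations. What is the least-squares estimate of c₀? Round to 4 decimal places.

Sums needed: Σt^2·t^2 = 6131, Σt^2·t = 879, Σt^2 = 143, Σt·t = 143, Σt = 21, Σ1 = 7.
Moment sums: Σt^2·s = 7258, Σt·s = 1070, Σs = 177.
Normal equations: [[6131, 879, 143]; [879, 143, 21]; [143, 21, 7]]·[c₂, c₁, c₀]ᵀ = [7258, 1070, 177]ᵀ.
Solving the 3×3 system (Gaussian elimination) gives c₂ = 34175/37994, c₁ = 318751/189970, c₀ = 178271/94985.

c₀ = 1.8768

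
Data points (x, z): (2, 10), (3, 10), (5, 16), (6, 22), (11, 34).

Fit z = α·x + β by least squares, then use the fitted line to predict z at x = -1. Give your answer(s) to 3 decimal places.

Compute the Gram sums: Σx·x = 195, Σx = 27, Σ1 = 5.
Right-hand side: Σx·z = 636, Σz = 92.
AᵀA·[α, β]ᵀ = Aᵀz becomes [[195, 27]; [27, 5]]·[α, β]ᵀ = [636, 92]ᵀ.
Eliminating β: 5·(row 1) − 27·(row 2) gives 246·α = 5·636 − 27·92 = 696, so α = 116/41.
Then β = (92 − 27·(116/41))/5 = 128/41.
At x = -1: ẑ = (116/41)·(-1) + (128/41)·(1) = 12/41.

ẑ = 0.293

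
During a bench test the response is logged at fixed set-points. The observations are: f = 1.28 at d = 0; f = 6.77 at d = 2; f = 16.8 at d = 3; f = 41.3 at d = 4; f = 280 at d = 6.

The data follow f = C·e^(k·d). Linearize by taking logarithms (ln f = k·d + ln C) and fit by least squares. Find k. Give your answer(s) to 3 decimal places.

k = 0.899

Linearized form: ln f = k·d + ln C. From the 5 transformed points,
Σd = 15.0000, Σ(d)² = 65.0000, Σln f = 14.3364, Σd·ln f = 60.9813.
Normal system: [[65.0000, 15.0000]; [15.0000, 5]]·[k, ln C]ᵀ = [60.9813, 14.3364]ᵀ.
Slope k = (n·Σd·ln f − Σd·Σln f)/(n·Σ(d)² − (Σd)²) = (5·60.9813 − 15.0000·14.3364)/100.0000 = 0.89861; ln C = (Σln f − k·Σd)/n = 0.17146.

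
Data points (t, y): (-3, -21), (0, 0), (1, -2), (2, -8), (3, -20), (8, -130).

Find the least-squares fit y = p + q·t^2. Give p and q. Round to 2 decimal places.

p = -0.82, q = -2.02

With design matrix M, MᵀM = [[6, 87]; [87, 4275]] and Mᵀy = [-181, -8723]ᵀ.
det = 6·4275 − 87² = 18081.
p = ((-181)·4275 − 87·(-8723))/18081 = -4958/6027; q = (6·(-8723) − 87·(-181))/18081 = -12197/6027.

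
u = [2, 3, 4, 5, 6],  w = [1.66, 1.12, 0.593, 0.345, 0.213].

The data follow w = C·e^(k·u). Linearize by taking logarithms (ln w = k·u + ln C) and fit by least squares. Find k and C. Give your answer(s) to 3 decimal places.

k = -0.528, C = 5.008

With ln wᵢ as the transformed response and uᵢ as the regressor:
Sums: Σu = 20.0000, Σ(u)² = 90.0000, Σln w = -2.5131, Σu·ln w = -15.3365.
Normal system: [[90.0000, 20.0000]; [20.0000, 5]]·[k, ln C]ᵀ = [-15.3365, -2.5131]ᵀ.
Slope k = (n·Σu·ln w − Σu·Σln w)/(n·Σ(u)² − (Σu)²) = (5·-15.3365 − 20.0000·-2.5131)/50.0000 = -0.52841; ln C = (Σln w − k·Σu)/n = 1.61102, so C = exp(1.61102) = 5.00793.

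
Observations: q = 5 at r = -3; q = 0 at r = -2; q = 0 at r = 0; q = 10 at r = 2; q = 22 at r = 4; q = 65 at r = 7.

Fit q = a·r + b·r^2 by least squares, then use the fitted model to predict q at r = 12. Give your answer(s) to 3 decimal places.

q̂ = 175.021

Setting ∂/∂a … = 0 gives: 82·a + 380·b = 548;  380·a + 2770·b = 3622.
Determinant 82·2770 − 380² = 82740.
a = (548·2770 − 380·3622)/82740 = 2360/1379; b = (82·3622 − 380·548)/82740 = 7397/6895.
At r = 12: q̂ = (2360/1379)·(12) + (7397/6895)·(144) = 1206768/6895.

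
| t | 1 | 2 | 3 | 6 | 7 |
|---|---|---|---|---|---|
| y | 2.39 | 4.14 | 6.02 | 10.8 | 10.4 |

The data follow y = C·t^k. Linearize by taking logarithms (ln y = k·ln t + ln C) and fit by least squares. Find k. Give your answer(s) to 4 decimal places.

Let Y = ln y. Fitting Y = k·ln t + ln C by least squares:
Sums: Σln t = 5.5294, Σ(ln t)² = 8.6844, Σln y = 8.8084, Σln t·ln y = 11.7774.
Normal system: [[8.6844, 5.5294]; [5.5294, 5]]·[k, ln C]ᵀ = [11.7774, 8.8084]ᵀ.
Slope k = (n·Σln t·ln y − Σln t·Σln y)/(n·Σ(ln t)² − (Σln t)²) = (5·11.7774 − 5.5294·8.8084)/12.8473 = 0.79249; ln C = (Σln y − k·Σln t)/n = 0.88529.

k = 0.7925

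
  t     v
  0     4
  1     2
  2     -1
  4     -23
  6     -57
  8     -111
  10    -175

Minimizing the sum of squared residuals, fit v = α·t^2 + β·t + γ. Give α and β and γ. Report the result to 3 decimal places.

α = -1.895, β = 1.013, γ = 3.765

The normal system XᵀX·[α, β, γ]ᵀ = Xᵀv is [[15665, 1801, 221]; [1801, 221, 31]; [221, 31, 7]]·[α, β, γ]ᵀ = [-27026, -3072, -361]ᵀ.
Solving the 3×3 system (Gaussian elimination) gives α = -339097/178962, β = 181241/178962, γ = 112302/29827.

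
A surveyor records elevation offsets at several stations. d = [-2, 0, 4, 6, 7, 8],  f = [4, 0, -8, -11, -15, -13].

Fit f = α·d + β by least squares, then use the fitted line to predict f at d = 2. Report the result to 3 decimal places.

f̂ = -3.761

The normal system AᵀA·[α, β]ᵀ = Aᵀf is [[169, 23]; [23, 6]]·[α, β]ᵀ = [-315, -43]ᵀ.
Δ = 169·6 − 23² = 485.
α = ((-315)·6 − 23·(-43))/485 = -901/485; β = (169·(-43) − 23·(-315))/485 = -22/485.
At d = 2: f̂ = (-901/485)·(2) + (-22/485)·(1) = -1824/485.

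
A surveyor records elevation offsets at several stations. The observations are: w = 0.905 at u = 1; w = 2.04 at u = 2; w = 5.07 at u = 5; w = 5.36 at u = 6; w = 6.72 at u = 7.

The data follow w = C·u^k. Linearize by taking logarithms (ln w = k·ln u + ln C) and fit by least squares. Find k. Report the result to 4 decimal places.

With ln wᵢ as the transformed response and ln uᵢ as the regressor:
Σln u = 6.0403, Σ(ln u)² = 10.0677, Σln w = 5.8205, Σln u·ln w = 9.8223.
Equations: 10.0677·k + 6.0403·ln C = 9.8223;  6.0403·k + 5·ln C = 5.8205.
Δ = 10.0677·5 − (6.0403)² = 13.8539; k = (9.8223·5 − 6.0403·5.8205)/13.8539 = 1.00722, ln C = (10.0677·5.8205 − 6.0403·9.8223)/13.8539 = -0.05267.

k = 1.0072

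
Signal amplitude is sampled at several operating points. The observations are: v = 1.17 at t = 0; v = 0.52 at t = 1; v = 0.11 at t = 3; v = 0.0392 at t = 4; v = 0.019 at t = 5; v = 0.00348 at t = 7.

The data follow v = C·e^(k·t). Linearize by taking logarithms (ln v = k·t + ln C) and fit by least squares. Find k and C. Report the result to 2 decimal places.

k = -0.83, C = 1.20

With ln vᵢ as the transformed response and tᵢ as the regressor:
AᵀA = [[100.0000, 20.0000]; [20.0000, 6]], rhs = [-79.6737, -15.5673]ᵀ  (here Σt = 20.0000, Σ(t)² = 100.0000, Σln v = -15.5673, Σt·ln v = -79.6737).
Solving (det = 200.0000): k = -0.83348, ln C = 0.18371, so C = exp(0.18371) = 1.20167.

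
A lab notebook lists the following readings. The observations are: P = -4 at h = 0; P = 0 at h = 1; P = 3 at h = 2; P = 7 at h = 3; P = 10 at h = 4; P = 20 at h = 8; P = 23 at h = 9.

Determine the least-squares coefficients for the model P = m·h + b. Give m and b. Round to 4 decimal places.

m = 2.9133, b = -2.8085

Entries of XᵀX: Σh·h = 175, Σh = 27, Σ1 = 7.
Right-hand side: Σh·P = 434, ΣP = 59.
Normal equations: [[175, 27]; [27, 7]]·[m, b]ᵀ = [434, 59]ᵀ.
det = 175·7 − 27² = 496.
m = (434·7 − 27·59)/496 = 1445/496; b = (175·59 − 27·434)/496 = -1393/496.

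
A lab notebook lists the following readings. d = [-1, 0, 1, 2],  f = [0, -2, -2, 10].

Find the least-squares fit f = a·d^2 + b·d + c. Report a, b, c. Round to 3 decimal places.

Compute the Gram sums: Σd^2·d^2 = 18, Σd^2·d = 8, Σd^2 = 6, Σd·d = 6, Σd = 2, Σ1 = 4.
For Xᵀf: Σd^2·f = 38, Σd·f = 18, Σf = 6.
Normal equations: [[18, 8, 6]; [8, 6, 2]; [6, 2, 4]]·[a, b, c]ᵀ = [38, 18, 6]ᵀ.
Row-reducing yields a = 7/2, b = -1/2, c = -7/2.

a = 3.500, b = -0.500, c = -3.500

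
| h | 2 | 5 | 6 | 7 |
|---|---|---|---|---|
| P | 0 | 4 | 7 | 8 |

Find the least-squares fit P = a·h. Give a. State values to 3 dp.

a = 1.035

Setting ∂/∂a … = 0 gives: 114·a = 118.
(Σh·h = 114, Σh·P = 118.)
a = 118/114 = 1.03509.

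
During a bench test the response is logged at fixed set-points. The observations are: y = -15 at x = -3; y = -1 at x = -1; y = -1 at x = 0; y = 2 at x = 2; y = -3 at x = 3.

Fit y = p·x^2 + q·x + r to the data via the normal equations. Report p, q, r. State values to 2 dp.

The normal equations are: 179·p + 7·q + 23·r = -155;  7·p + 23·q + 1·r = 41;  23·p + 1·q + 5·r = -18.
(Σx^2·x^2 = 179, Σx^2·x = 7, Σx^2 = 23, Σx·x = 23, Σx = 1, Σ1 = 5, Σx^2·y = -155, Σx·y = 41, Σy = -18.)
Solving the 3×3 system (Gaussian elimination) gives p = -487/462, q = 955/462, r = 193/231.

p = -1.05, q = 2.07, r = 0.84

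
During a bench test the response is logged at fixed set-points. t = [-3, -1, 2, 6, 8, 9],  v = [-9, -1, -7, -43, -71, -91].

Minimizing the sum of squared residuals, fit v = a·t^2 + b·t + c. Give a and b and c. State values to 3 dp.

a = -1.026, b = -0.658, c = -1.355

MᵀM·[a, b, c]ᵀ = Mᵀv reads: 12051·a + 1437·b + 195·c = -13573;  1437·a + 195·b + 21·c = -1631;  195·a + 21·b + 6·c = -222.
Row-reducing yields a = -21359/20820, b = -13703/20820, c = -2351/1735.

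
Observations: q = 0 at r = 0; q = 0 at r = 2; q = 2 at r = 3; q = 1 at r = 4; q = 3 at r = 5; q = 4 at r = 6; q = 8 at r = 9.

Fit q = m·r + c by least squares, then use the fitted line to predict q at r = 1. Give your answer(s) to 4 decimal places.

q̂ = -0.2978

Sums needed: Σr·r = 171, Σr = 29, Σ1 = 7.
Moment sums: Σr·q = 121, Σq = 18.
So MᵀM·[m, c]ᵀ = Mᵀq: [[171, 29]; [29, 7]]·[m, c]ᵀ = [121, 18]ᵀ.
Δ = 171·7 − 29² = 356.
m = (121·7 − 29·18)/356 = 325/356; c = (171·18 − 29·121)/356 = -431/356.
At r = 1: q̂ = (325/356)·(1) + (-431/356)·(1) = -53/178.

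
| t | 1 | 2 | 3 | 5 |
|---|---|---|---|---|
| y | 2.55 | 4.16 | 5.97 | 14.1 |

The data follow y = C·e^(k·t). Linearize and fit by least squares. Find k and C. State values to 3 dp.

k = 0.422, C = 1.712

Taking logs, ln y = k·t + ln C, so regress ln y on t.
Over the data: Σt = 11.0000, Σ(t)² = 39.0000, Σln y = 6.7945, Σt·ln y = 22.3782.
Normal system: [[39.0000, 11.0000]; [11.0000, 4]]·[k, ln C]ᵀ = [22.3782, 6.7945]ᵀ.
Δ = 39.0000·4 − (11.0000)² = 35.0000; k = (22.3782·4 − 11.0000·6.7945)/35.0000 = 0.42209, ln C = (39.0000·6.7945 − 11.0000·22.3782)/35.0000 = 0.53789, so C = exp(0.53789) = 1.71239.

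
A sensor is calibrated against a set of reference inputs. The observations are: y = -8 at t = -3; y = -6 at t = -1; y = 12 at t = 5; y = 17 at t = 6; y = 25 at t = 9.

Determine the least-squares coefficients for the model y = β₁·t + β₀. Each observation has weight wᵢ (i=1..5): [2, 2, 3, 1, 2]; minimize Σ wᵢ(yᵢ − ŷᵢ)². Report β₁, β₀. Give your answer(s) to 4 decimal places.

From the data, Σwᵢ·t·t = 293, Σwᵢ·t = 31, Σwᵢ·1 = 10.
For XᵀWy: Σwᵢ·t·y = 792, Σwᵢ·y = 75.
XᵀWX·[β₁, β₀]ᵀ = XᵀWy becomes [[293, 31]; [31, 10]]·[β₁, β₀]ᵀ = [792, 75]ᵀ.
Determinant 293·10 − 31² = 1969.
β₁ = (792·10 − 31·75)/1969 = 5595/1969; β₀ = (293·75 − 31·792)/1969 = -2577/1969.

β₁ = 2.8415, β₀ = -1.3088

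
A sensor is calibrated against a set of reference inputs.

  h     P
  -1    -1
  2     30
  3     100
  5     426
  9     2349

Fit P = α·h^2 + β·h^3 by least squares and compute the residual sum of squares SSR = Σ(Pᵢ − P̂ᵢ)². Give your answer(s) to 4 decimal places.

Sums needed: Σh^2·h^2 = 7284, Σh^2·h^3 = 62448, Σh^3·h^3 = 547860.
Moment sums: Σh^2·P = 201938, Σh^3·P = 1768612.
So XᵀX·[α, β]ᵀ = XᵀP: [[7284, 62448]; [62448, 547860]]·[α, β]ᵀ = [201938, 1768612]ᵀ.
Determinant 7284·547860 − 62448² = 90859536.
α = (201938·547860 − 62448·1768612)/90859536 = 867919/420646; β = (7284·1768612 − 62448·201938)/90859536 = 1888511/630969.
Residuals: -88673/1261938, -1386532/630969, 260131/420646, 363913/1261938, -20331/420646; SSR = 3345217/630969.

SSR = 5.3017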